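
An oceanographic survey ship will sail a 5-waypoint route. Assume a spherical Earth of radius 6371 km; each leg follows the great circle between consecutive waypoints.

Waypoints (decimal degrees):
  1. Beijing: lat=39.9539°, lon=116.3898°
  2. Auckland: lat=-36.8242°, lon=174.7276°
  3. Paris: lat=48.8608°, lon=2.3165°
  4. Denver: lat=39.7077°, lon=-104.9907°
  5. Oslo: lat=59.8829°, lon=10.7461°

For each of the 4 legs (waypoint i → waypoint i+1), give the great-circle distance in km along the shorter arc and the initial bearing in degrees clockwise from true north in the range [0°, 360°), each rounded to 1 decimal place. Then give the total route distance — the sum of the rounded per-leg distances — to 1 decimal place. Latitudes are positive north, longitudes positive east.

Leg 1: φ1=0.6973271, φ2=-0.6427035, Δφ=-1.3400306, Δλ=1.0181867 rad; a=sin²(Δφ/2)+cosφ1·cosφ2·sin²(Δλ/2)=0.5313997910; c=2·atan2(√a, √(1-a))=1.633637260; dist=6371·c=10407.903 ≈ 10407.9 km; running total=10407.9 km
Leg 1 bearing: y=sinΔλ·cosφ2=0.68133318, x=cosφ1·sinφ2-sinφ1·cosφ2·cosΔλ=-0.72927451; θ=atan2(y, x)=136.9465° ≈ 136.9°
Leg 2: φ1=-0.6427035, φ2=0.8527818, Δφ=1.4954854, Δλ=-3.0091414 rad; a=sin²(Δφ/2)+cosφ1·cosφ2·sin²(Δλ/2)=0.9867009687; c=2·atan2(√a, √(1-a))=2.910435497; dist=6371·c=18542.385 ≈ 18542.4 km; running total=28950.3 km
Leg 2 bearing: y=sinΔλ·cosφ2=-0.08688391, x=cosφ1·sinφ2-sinφ1·cosφ2·cosΔλ=0.21199022; θ=atan2(y, x)=-22.2862° <0 so +360° → 337.7138° ≈ 337.7°
Leg 3: φ1=0.8527818, φ2=0.6930301, Δφ=-0.1597517, Δλ=-1.8728640 rad; a=sin²(Δφ/2)+cosφ1·cosφ2·sin²(Δλ/2)=0.3347134318; c=2·atan2(√a, √(1-a))=1.233885539; dist=6371·c=7861.085 ≈ 7861.1 km; running total=36811.4 km
Leg 3 bearing: y=sinΔλ·cosφ2=-0.73448181, x=cosφ1·sinφ2-sinφ1·cosφ2·cosΔλ=0.59267012; θ=atan2(y, x)=-51.0991° <0 so +360° → 308.9009° ≈ 308.9°
Leg 4: φ1=0.6930301, φ2=1.0451538, Δφ=0.3521237, Δλ=2.0199882 rad; a=sin²(Δφ/2)+cosφ1·cosφ2·sin²(Δλ/2)=0.3074993844; c=2·atan2(√a, √(1-a))=1.175587170; dist=6371·c=7489.666 ≈ 7489.7 km; running total=44301.1 km
Leg 4 bearing: y=sinΔλ·cosφ2=0.45199259, x=cosφ1·sinφ2-sinφ1·cosφ2·cosΔλ=0.80465940; θ=atan2(y, x)=29.3238° ≈ 29.3°

Leg 1: dist=10407.9 km, bearing=136.9°
Leg 2: dist=18542.4 km, bearing=337.7°
Leg 3: dist=7861.1 km, bearing=308.9°
Leg 4: dist=7489.7 km, bearing=29.3°
Total: 44301.1 km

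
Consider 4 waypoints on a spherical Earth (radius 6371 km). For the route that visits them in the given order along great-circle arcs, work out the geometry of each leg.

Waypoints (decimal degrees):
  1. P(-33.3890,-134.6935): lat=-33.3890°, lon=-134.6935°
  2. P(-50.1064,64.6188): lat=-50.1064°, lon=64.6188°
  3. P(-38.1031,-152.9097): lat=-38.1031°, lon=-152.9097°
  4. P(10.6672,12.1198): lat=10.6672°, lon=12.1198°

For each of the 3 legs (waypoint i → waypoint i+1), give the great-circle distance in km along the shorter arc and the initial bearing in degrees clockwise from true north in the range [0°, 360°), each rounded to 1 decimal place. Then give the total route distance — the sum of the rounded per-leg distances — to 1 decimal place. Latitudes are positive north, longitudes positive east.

Leg 1: dist=10537.9 km, bearing=192.3°
Leg 2: dist=9540.8 km, bearing=151.3°
Leg 3: dist=16619.3 km, bearing=150.0°
Total: 36698.0 km

Leg 1: φ1=-0.5827480, φ2=-0.8745217, Δφ=-0.2917737, Δλ=3.4786559 rad; a=sin²(Δφ/2)+cosφ1·cosφ2·sin²(Δλ/2)=0.5415749369; c=2·atan2(√a, √(1-a))=1.654042315; dist=6371·c=10537.904 ≈ 10537.9 km; running total=10537.9 km
Leg 1 bearing: y=sinΔλ·cosφ2=-0.21210995, x=cosφ1·sinφ2-sinφ1·cosφ2·cosΔλ=-0.97370194; θ=atan2(y, x)=-167.7108° <0 so +360° → 192.2892° ≈ 192.3°
Leg 2: φ1=-0.8745217, φ2=-0.6650246, Δφ=0.2094971, Δλ=-3.7965885 rad; a=sin²(Δφ/2)+cosφ1·cosφ2·sin²(Δλ/2)=0.4633997945; c=2·atan2(√a, √(1-a))=1.497530386; dist=6371·c=9540.766 ≈ 9540.8 km; running total=20078.7 km
Leg 2 bearing: y=sinΔλ·cosφ2=0.47934584, x=cosφ1·sinφ2-sinφ1·cosφ2·cosΔλ=-0.87456805; θ=atan2(y, x)=151.2731° ≈ 151.3°
Leg 3: φ1=-0.6650246, φ2=0.1861778, Δφ=0.8512023, Δλ=2.8803081 rad; a=sin²(Δφ/2)+cosφ1·cosφ2·sin²(Δλ/2)=0.9306400736; c=2·atan2(√a, √(1-a))=2.608579974; dist=6371·c=16619.263 ≈ 16619.3 km; running total=36698.0 km
Leg 3 bearing: y=sinΔλ·cosφ2=0.25385761, x=cosφ1·sinφ2-sinφ1·cosφ2·cosΔλ=-0.44017363; θ=atan2(y, x)=150.0270° ≈ 150.0°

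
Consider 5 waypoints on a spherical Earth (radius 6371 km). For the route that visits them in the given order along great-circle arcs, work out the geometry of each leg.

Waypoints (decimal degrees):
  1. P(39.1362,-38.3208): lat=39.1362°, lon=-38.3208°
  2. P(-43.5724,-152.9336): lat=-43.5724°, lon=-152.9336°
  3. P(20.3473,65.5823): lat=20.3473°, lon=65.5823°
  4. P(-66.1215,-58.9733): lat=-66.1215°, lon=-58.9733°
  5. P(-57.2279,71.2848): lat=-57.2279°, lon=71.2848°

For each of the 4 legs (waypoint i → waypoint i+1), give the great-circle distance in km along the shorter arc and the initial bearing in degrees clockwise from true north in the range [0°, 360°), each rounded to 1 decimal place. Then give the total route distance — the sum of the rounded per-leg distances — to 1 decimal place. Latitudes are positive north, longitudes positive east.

Leg 1: φ1=0.6830555, φ2=-0.7604818, Δφ=-1.4435374, Δλ=-2.0003707 rad; a=sin²(Δφ/2)+cosφ1·cosφ2·sin²(Δλ/2)=0.8345457171; c=2·atan2(√a, √(1-a))=2.303781903; dist=6371·c=14677.395 ≈ 14677.4 km; running total=14677.4 km
Leg 1 bearing: y=sinΔλ·cosφ2=-0.65867778, x=cosφ1·sinφ2-sinφ1·cosφ2·cosΔλ=-0.34418052; θ=atan2(y, x)=-117.5885° <0 so +360° → 242.4115° ≈ 242.4°
Leg 2: φ1=-0.7604818, φ2=0.3551274, Δφ=1.1156092, Δλ=3.8138219 rad; a=sin²(Δφ/2)+cosφ1·cosφ2·sin²(Δλ/2)=0.8855858899; c=2·atan2(√a, √(1-a))=2.451476038; dist=6371·c=15618.354 ≈ 15618.4 km; running total=30295.8 km
Leg 2 bearing: y=sinΔλ·cosφ2=-0.58387470, x=cosφ1·sinφ2-sinφ1·cosφ2·cosΔλ=-0.25374085; θ=atan2(y, x)=-113.4888° <0 so +360° → 246.5112° ≈ 246.5°
Leg 3: φ1=0.3551274, φ2=-1.1540379, Δφ=-1.5091653, Δλ=-2.1739053 rad; a=sin²(Δφ/2)+cosφ1·cosφ2·sin²(Δλ/2)=0.7666125629; c=2·atan2(√a, √(1-a))=2.133204657; dist=6371·c=13590.647 ≈ 13590.6 km; running total=43886.4 km
Leg 3 bearing: y=sinΔλ·cosφ2=-0.33338238, x=cosφ1·sinφ2-sinφ1·cosφ2·cosΔλ=-0.77751344; θ=atan2(y, x)=-156.7913° <0 so +360° → 203.2087° ≈ 203.2°
Leg 4: φ1=-1.1540379, φ2=-0.9988153, Δφ=0.1552226, Δλ=2.2734327 rad; a=sin²(Δφ/2)+cosφ1·cosφ2·sin²(Δλ/2)=0.1863700830; c=2·atan2(√a, √(1-a))=0.892766523; dist=6371·c=5687.816 ≈ 5687.8 km; running total=49574.2 km
Leg 4 bearing: y=sinΔλ·cosφ2=0.41308740, x=cosφ1·sinφ2-sinφ1·cosφ2·cosΔλ=-0.66023019; θ=atan2(y, x)=147.9669° ≈ 148.0°

Leg 1: dist=14677.4 km, bearing=242.4°
Leg 2: dist=15618.4 km, bearing=246.5°
Leg 3: dist=13590.6 km, bearing=203.2°
Leg 4: dist=5687.8 km, bearing=148.0°
Total: 49574.2 km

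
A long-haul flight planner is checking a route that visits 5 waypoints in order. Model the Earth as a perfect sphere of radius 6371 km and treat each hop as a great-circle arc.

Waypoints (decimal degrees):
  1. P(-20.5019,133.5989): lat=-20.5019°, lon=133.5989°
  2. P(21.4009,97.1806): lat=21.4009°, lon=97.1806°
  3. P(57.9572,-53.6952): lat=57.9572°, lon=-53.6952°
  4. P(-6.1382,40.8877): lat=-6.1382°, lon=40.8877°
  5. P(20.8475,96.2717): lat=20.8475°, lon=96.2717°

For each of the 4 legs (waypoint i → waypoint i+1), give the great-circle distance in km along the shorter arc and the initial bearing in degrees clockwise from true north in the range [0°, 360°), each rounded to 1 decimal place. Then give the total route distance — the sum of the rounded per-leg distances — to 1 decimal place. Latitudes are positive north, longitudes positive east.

Leg 1: dist=6112.7 km, bearing=317.5°
Leg 2: dist=10788.1 km, bearing=344.9°
Leg 3: dist=10856.0 km, bearing=89.4°
Leg 4: dist=6746.6 km, bearing=61.9°
Total: 34503.4 km

Leg 1: φ1=-0.3578257, φ2=0.3735162, Δφ=0.7313418, Δλ=-0.6356192 rad; a=sin²(Δφ/2)+cosφ1·cosφ2·sin²(Δλ/2)=0.2130171127; c=2·atan2(√a, √(1-a))=0.959455715; dist=6371·c=6112.692 ≈ 6112.7 km; running total=6112.7 km
Leg 1 bearing: y=sinΔλ·cosφ2=-0.55274203, x=cosφ1·sinφ2-sinφ1·cosφ2·cosΔλ=0.60418502; θ=atan2(y, x)=-42.4540° <0 so +360° → 317.5460° ≈ 317.5°
Leg 2: φ1=0.3735162, φ2=1.0115440, Δφ=0.6380278, Δλ=-2.6332795 rad; a=sin²(Δφ/2)+cosφ1·cosφ2·sin²(Δλ/2)=0.5611078703; c=2·atan2(√a, √(1-a))=1.693318381; dist=6371·c=10788.131 ≈ 10788.1 km; running total=16900.8 km
Leg 2 bearing: y=sinΔλ·cosφ2=-0.25822228, x=cosφ1·sinφ2-sinφ1·cosφ2·cosΔλ=0.95832383; θ=atan2(y, x)=-15.0803° <0 so +360° → 344.9197° ≈ 344.9°
Leg 3: φ1=1.0115440, φ2=-0.1071318, Δφ=-1.1186758, Δλ=1.6507830 rad; a=sin²(Δφ/2)+cosφ1·cosφ2·sin²(Δλ/2)=0.5663928755; c=2·atan2(√a, √(1-a))=1.703975421; dist=6371·c=10856.027 ≈ 10856.0 km; running total=27756.8 km
Leg 3 bearing: y=sinΔλ·cosφ2=0.99108797, x=cosφ1·sinφ2-sinφ1·cosφ2·cosΔλ=0.01060992; θ=atan2(y, x)=89.3867° ≈ 89.4°
Leg 4: φ1=-0.1071318, φ2=0.3638575, Δφ=0.4709893, Δλ=0.9666332 rad; a=sin²(Δφ/2)+cosφ1·cosφ2·sin²(Δλ/2)=0.2551073172; c=2·atan2(√a, √(1-a))=1.058952776; dist=6371·c=6746.588 ≈ 6746.6 km; running total=34503.4 km
Leg 4 bearing: y=sinΔλ·cosφ2=0.76909820, x=cosφ1·sinφ2-sinφ1·cosφ2·cosΔλ=0.41060718; θ=atan2(y, x)=61.9031° ≈ 61.9°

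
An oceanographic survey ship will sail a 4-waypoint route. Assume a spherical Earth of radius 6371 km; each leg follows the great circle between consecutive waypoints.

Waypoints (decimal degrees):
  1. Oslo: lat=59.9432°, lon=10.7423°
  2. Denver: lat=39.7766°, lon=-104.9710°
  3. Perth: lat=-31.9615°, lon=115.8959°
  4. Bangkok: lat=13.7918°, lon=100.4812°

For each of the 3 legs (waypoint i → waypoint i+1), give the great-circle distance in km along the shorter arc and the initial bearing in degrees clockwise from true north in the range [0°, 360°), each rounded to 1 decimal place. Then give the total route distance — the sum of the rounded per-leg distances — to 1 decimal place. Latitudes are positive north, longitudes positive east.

Leg 1: φ1=1.0462062, φ2=0.6942326, Δφ=-0.3519736, Δλ=-2.0195781 rad; a=sin²(Δφ/2)+cosφ1·cosφ2·sin²(Δλ/2)=0.3066238615; c=2·atan2(√a, √(1-a))=1.173689121; dist=6371·c=7477.573 ≈ 7477.6 km; running total=7477.6 km
Leg 1 bearing: y=sinΔλ·cosφ2=-0.69244075, x=cosφ1·sinφ2-sinφ1·cosφ2·cosΔλ=0.60905540; θ=atan2(y, x)=-48.6659° <0 so +360° → 311.3341° ≈ 311.3°
Leg 2: φ1=0.6942326, φ2=-0.5578334, Δφ=-1.2520660, Δλ=3.8548546 rad; a=sin²(Δφ/2)+cosφ1·cosφ2·sin²(Δλ/2)=0.9158830636; c=2·atan2(√a, √(1-a))=2.553077957; dist=6371·c=16265.660 ≈ 16265.7 km; running total=23743.3 km
Leg 2 bearing: y=sinΔλ·cosφ2=-0.55511416, x=cosφ1·sinφ2-sinφ1·cosφ2·cosΔλ=0.00365787; θ=atan2(y, x)=-89.6225° <0 so +360° → 270.3775° ≈ 270.4°
Leg 3: φ1=-0.5578334, φ2=0.2407123, Δφ=0.7985457, Δλ=-0.2690373 rad; a=sin²(Δφ/2)+cosφ1·cosφ2·sin²(Δλ/2)=0.1659451530; c=2·atan2(√a, √(1-a))=0.839130966; dist=6371·c=5346.103 ≈ 5346.1 km; running total=29089.4 km
Leg 3 bearing: y=sinΔλ·cosφ2=-0.25813992, x=cosφ1·sinφ2-sinφ1·cosφ2·cosΔλ=0.69784899; θ=atan2(y, x)=-20.2998° <0 so +360° → 339.7002° ≈ 339.7°

Leg 1: dist=7477.6 km, bearing=311.3°
Leg 2: dist=16265.7 km, bearing=270.4°
Leg 3: dist=5346.1 km, bearing=339.7°
Total: 29089.4 km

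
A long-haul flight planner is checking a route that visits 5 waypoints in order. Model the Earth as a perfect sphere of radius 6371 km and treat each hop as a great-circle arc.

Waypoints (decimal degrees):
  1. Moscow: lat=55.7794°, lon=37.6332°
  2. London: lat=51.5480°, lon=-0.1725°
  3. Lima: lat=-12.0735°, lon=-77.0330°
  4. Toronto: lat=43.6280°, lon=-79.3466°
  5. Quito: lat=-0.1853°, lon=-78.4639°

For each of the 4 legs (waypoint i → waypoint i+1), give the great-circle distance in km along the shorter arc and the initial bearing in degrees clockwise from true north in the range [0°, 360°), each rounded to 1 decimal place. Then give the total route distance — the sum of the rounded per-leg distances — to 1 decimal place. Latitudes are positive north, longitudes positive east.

Leg 1: φ1=0.9735342, φ2=0.8996823, Δφ=-0.0738519, Δλ=-0.6598339 rad; a=sin²(Δφ/2)+cosφ1·cosφ2·sin²(Δλ/2)=0.0380672070; c=2·atan2(√a, √(1-a))=0.392735524; dist=6371·c=2502.118 ≈ 2502.1 km; running total=2502.1 km
Leg 1 bearing: y=sinΔλ·cosφ2=-0.38119051, x=cosφ1·sinφ2-sinφ1·cosφ2·cosΔλ=0.03414924; θ=atan2(y, x)=-84.8808° <0 so +360° → 275.1192° ≈ 275.1°
Leg 2: φ1=0.8996823, φ2=-0.2107223, Δφ=-1.1104047, Δλ=-1.3414688 rad; a=sin²(Δφ/2)+cosφ1·cosφ2·sin²(Δλ/2)=0.5127842915; c=2·atan2(√a, √(1-a))=1.596367697; dist=6371·c=10170.459 ≈ 10170.5 km; running total=12672.6 km
Leg 2 bearing: y=sinΔλ·cosφ2=-0.95227868, x=cosφ1·sinφ2-sinφ1·cosφ2·cosΔλ=-0.30415715; θ=atan2(y, x)=-107.7134° <0 so +360° → 252.2866° ≈ 252.3°
Leg 3: φ1=-0.2107223, φ2=0.7614522, Δφ=0.9721746, Δλ=-0.0403799 rad; a=sin²(Δφ/2)+cosφ1·cosφ2·sin²(Δλ/2)=0.2185362836; c=2·atan2(√a, √(1-a))=0.972872845; dist=6371·c=6198.173 ≈ 6198.2 km; running total=18870.8 km
Leg 3 bearing: y=sinΔλ·cosφ2=-0.02922046, x=cosφ1·sinφ2-sinφ1·cosφ2·cosΔλ=0.82598963; θ=atan2(y, x)=-2.0261° <0 so +360° → 357.9739° ≈ 358.0°
Leg 4: φ1=0.7614522, φ2=-0.0032341, Δφ=-0.7646863, Δλ=0.0154060 rad; a=sin²(Δφ/2)+cosφ1·cosφ2·sin²(Δλ/2)=0.1392431775; c=2·atan2(√a, √(1-a))=0.764810406; dist=6371·c=4872.607 ≈ 4872.6 km; running total=23743.4 km
Leg 4 bearing: y=sinΔλ·cosφ2=0.01540533, x=cosφ1·sinφ2-sinφ1·cosφ2·cosΔλ=-0.69222882; θ=atan2(y, x)=178.7251° ≈ 178.7°

Leg 1: dist=2502.1 km, bearing=275.1°
Leg 2: dist=10170.5 km, bearing=252.3°
Leg 3: dist=6198.2 km, bearing=358.0°
Leg 4: dist=4872.6 km, bearing=178.7°
Total: 23743.4 km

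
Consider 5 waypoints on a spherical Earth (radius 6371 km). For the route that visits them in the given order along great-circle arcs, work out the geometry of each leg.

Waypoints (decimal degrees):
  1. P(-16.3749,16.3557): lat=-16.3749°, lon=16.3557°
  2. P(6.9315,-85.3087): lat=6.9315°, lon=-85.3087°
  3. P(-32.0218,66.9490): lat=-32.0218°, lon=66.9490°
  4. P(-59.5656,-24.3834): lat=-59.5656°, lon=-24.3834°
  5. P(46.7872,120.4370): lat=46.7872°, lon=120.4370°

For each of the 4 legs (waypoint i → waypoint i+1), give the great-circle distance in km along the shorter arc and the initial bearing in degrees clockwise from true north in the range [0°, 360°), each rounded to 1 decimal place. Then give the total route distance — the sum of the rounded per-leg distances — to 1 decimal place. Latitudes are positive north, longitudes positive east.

Leg 1: dist=11463.8 km, bearing=273.5°
Leg 2: dist=16010.7 km, bearing=137.8°
Leg 3: dist=7053.8 km, bearing=214.5°
Leg 4: dist=17320.5 km, bearing=106.0°
Total: 51848.8 km

Leg 1: φ1=-0.2857959, φ2=0.1209775, Δφ=0.4067734, Δλ=-1.7743785 rad; a=sin²(Δφ/2)+cosφ1·cosφ2·sin²(Δλ/2)=0.6132915962; c=2·atan2(√a, √(1-a))=1.799364524; dist=6371·c=11463.751 ≈ 11463.8 km; running total=11463.8 km
Leg 1 bearing: y=sinΔλ·cosφ2=-0.97219070, x=cosφ1·sinφ2-sinφ1·cosφ2·cosΔλ=0.05920554; θ=atan2(y, x)=-86.5150° <0 so +360° → 273.4850° ≈ 273.5°
Leg 2: φ1=0.1209775, φ2=-0.5588858, Δφ=-0.6798633, Δλ=2.6573982 rad; a=sin²(Δφ/2)+cosφ1·cosφ2·sin²(Δλ/2)=0.9044465745; c=2·atan2(√a, √(1-a))=2.513063455; dist=6371·c=16010.727 ≈ 16010.7 km; running total=27474.5 km
Leg 2 bearing: y=sinΔλ·cosφ2=0.39466876, x=cosφ1·sinφ2-sinφ1·cosφ2·cosΔλ=-0.43580781; θ=atan2(y, x)=137.8359° ≈ 137.8°
Leg 3: φ1=-0.5588858, φ2=-1.0396158, Δφ=-0.4807300, Δλ=-1.5940511 rad; a=sin²(Δφ/2)+cosφ1·cosφ2·sin²(Δλ/2)=0.2764034039; c=2·atan2(√a, √(1-a))=1.107171529; dist=6371·c=7053.790 ≈ 7053.8 km; running total=34528.3 km
Leg 3 bearing: y=sinΔλ·cosφ2=-0.50641456, x=cosφ1·sinφ2-sinφ1·cosφ2·cosΔλ=-0.73726694; θ=atan2(y, x)=-145.5156° <0 so +360° → 214.4844° ≈ 214.5°
Leg 4: φ1=-1.0396158, φ2=0.8165907, Δφ=1.8562065, Δλ=2.5275928 rad; a=sin²(Δφ/2)+cosφ1·cosφ2·sin²(Δλ/2)=0.9559411762; c=2·atan2(√a, √(1-a))=2.718643328; dist=6371·c=17320.477 ≈ 17320.5 km; running total=51848.8 km
Leg 4 bearing: y=sinΔλ·cosφ2=0.39448970, x=cosφ1·sinφ2-sinφ1·cosφ2·cosΔλ=-0.11335101; θ=atan2(y, x)=106.0313° ≈ 106.0°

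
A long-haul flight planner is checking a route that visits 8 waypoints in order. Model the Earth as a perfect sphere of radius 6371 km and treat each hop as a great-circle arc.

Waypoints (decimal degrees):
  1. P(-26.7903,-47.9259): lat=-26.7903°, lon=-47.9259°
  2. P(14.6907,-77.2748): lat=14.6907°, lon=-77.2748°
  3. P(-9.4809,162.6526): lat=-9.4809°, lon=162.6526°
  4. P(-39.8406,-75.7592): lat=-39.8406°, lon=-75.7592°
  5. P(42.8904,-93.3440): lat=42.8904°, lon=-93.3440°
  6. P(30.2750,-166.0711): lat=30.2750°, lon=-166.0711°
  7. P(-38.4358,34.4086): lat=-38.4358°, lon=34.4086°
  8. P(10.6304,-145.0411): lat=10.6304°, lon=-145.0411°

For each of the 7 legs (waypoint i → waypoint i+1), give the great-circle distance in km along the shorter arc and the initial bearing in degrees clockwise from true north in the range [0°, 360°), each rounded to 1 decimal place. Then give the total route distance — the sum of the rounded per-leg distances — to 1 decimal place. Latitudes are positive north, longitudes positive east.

Leg 1: dist=5596.6 km, bearing=322.0°
Leg 2: dist=13490.5 km, bearing=267.7°
Leg 3: dist=11889.9 km, bearing=136.9°
Leg 4: dist=9367.8 km, bearing=347.1°
Leg 5: dist=6441.2 km, bearing=283.3°
Leg 6: dist=17933.9 km, bearing=238.7°
Leg 7: dist=16922.8 km, bearing=181.2°
Total: 81642.7 km

Leg 1: φ1=-0.4675789, φ2=0.2564011, Δφ=0.7239800, Δλ=-0.5122349 rad; a=sin²(Δφ/2)+cosφ1·cosφ2·sin²(Δλ/2)=0.1808255721; c=2·atan2(√a, √(1-a))=0.878445021; dist=6371·c=5596.573 ≈ 5596.6 km; running total=5596.6 km
Leg 1 bearing: y=sinΔλ·cosφ2=-0.47410379, x=cosφ1·sinφ2-sinφ1·cosφ2·cosΔλ=0.60641267; θ=atan2(y, x)=-38.0189° <0 so +360° → 321.9811° ≈ 322.0°
Leg 2: φ1=0.2564011, φ2=-0.1654729, Δφ=-0.4218740, Δλ=4.1875231 rad; a=sin²(Δφ/2)+cosφ1·cosφ2·sin²(Δλ/2)=0.7599337281; c=2·atan2(√a, √(1-a))=2.117492112; dist=6371·c=13490.542 ≈ 13490.5 km; running total=19087.1 km
Leg 2 bearing: y=sinΔλ·cosφ2=-0.85357040, x=cosφ1·sinφ2-sinφ1·cosφ2·cosΔλ=-0.03399114; θ=atan2(y, x)=-92.2804° <0 so +360° → 267.7196° ≈ 267.7°
Leg 3: φ1=-0.1654729, φ2=-0.6953496, Δφ=-0.5298767, Δλ=-4.1610709 rad; a=sin²(Δφ/2)+cosφ1·cosφ2·sin²(Δλ/2)=0.6455878636; c=2·atan2(√a, √(1-a))=1.866251914; dist=6371·c=11889.891 ≈ 11889.9 km; running total=30977.0 km
Leg 3 bearing: y=sinΔλ·cosφ2=0.65406412, x=cosφ1·sinφ2-sinφ1·cosφ2·cosΔλ=-0.69815243; θ=atan2(y, x)=136.8674° ≈ 136.9°
Leg 4: φ1=-0.6953496, φ2=0.7485787, Δφ=1.4439283, Δλ=-0.3069127 rad; a=sin²(Δφ/2)+cosφ1·cosφ2·sin²(Δλ/2)=0.4498799154; c=2·atan2(√a, √(1-a))=1.470387523; dist=6371·c=9367.839 ≈ 9367.8 km; running total=40344.8 km
Leg 4 bearing: y=sinΔλ·cosφ2=-0.22134812, x=cosφ1·sinφ2-sinφ1·cosφ2·cosΔλ=0.97002934; θ=atan2(y, x)=-12.8541° <0 so +360° → 347.1459° ≈ 347.1°
Leg 5: φ1=0.7485787, φ2=0.5283984, Δφ=-0.2201803, Δλ=-1.2693274 rad; a=sin²(Δφ/2)+cosφ1·cosφ2·sin²(Δλ/2)=0.2345012248; c=2·atan2(√a, √(1-a))=1.011018968; dist=6371·c=6441.202 ≈ 6441.2 km; running total=46786.0 km
Leg 5 bearing: y=sinΔλ·cosφ2=-0.82466771, x=cosφ1·sinφ2-sinφ1·cosφ2·cosΔλ=0.19484551; θ=atan2(y, x)=-76.7064° <0 so +360° → 283.2936° ≈ 283.3°
Leg 6: φ1=0.5283984, φ2=-0.6708313, Δφ=-1.1992297, Δλ=3.4990308 rad; a=sin²(Δφ/2)+cosφ1·cosφ2·sin²(Δλ/2)=0.9735589116; c=2·atan2(√a, √(1-a))=2.814927838; dist=6371·c=17933.905 ≈ 17933.9 km; running total=64719.9 km
Leg 6 bearing: y=sinΔλ·cosφ2=-0.27405929, x=cosφ1·sinφ2-sinφ1·cosφ2·cosΔλ=-0.16691115; θ=atan2(y, x)=-121.3428° <0 so +360° → 238.6572° ≈ 238.7°
Leg 7: φ1=-0.6708313, φ2=0.1855355, Δφ=0.8563667, Δλ=-3.1319881 rad; a=sin²(Δφ/2)+cosφ1·cosφ2·sin²(Δλ/2)=0.9422507534; c=2·atan2(√a, √(1-a))=2.656220757; dist=6371·c=16922.782 ≈ 16922.8 km; running total=81642.7 km
Leg 7 bearing: y=sinΔλ·cosφ2=-0.00943956, x=cosφ1·sinφ2-sinφ1·cosφ2·cosΔλ=-0.46644183; θ=atan2(y, x)=-178.8406° <0 so +360° → 181.1594° ≈ 181.2°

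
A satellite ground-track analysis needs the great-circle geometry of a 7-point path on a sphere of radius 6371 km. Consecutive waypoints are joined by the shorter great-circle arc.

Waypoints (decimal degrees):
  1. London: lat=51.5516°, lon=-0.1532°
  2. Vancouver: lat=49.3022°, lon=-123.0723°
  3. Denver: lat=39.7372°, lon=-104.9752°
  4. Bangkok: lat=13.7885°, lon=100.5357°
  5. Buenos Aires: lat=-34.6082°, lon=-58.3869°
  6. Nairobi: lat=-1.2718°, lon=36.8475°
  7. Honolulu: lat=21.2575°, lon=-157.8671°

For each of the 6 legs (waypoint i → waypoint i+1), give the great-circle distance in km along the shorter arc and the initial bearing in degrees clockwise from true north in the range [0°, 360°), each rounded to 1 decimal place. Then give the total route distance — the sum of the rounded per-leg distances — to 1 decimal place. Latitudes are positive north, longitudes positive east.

Leg 1: dist=7569.4 km, bearing=323.8°
Leg 2: dist=1778.4 km, bearing=119.9°
Leg 3: dist=13503.8 km, bearing=330.6°
Leg 4: dist=16878.3 km, bearing=218.8°
Leg 5: dist=10405.8 km, bearing=94.0°
Leg 6: dist=17279.4 km, bearing=34.7°
Total: 67415.1 km

Leg 1: φ1=0.8997452, φ2=0.8604857, Δφ=-0.0392594, Δλ=-2.1453430 rad; a=sin²(Δφ/2)+cosφ1·cosφ2·sin²(Δλ/2)=0.3132920307; c=2·atan2(√a, √(1-a))=1.188107721; dist=6371·c=7569.434 ≈ 7569.4 km; running total=7569.4 km
Leg 1 bearing: y=sinΔλ·cosφ2=-0.54737223, x=cosφ1·sinφ2-sinφ1·cosφ2·cosΔλ=0.74896207; θ=atan2(y, x)=-36.1609° <0 so +360° → 323.8391° ≈ 323.8°
Leg 2: φ1=0.8604857, φ2=0.6935450, Δφ=-0.1669407, Δλ=0.3158540 rad; a=sin²(Δφ/2)+cosφ1·cosφ2·sin²(Δλ/2)=0.0193536749; c=2·atan2(√a, √(1-a))=0.279140358; dist=6371·c=1778.403 ≈ 1778.4 km; running total=9347.8 km
Leg 2 bearing: y=sinΔλ·cosφ2=0.23886841, x=cosφ1·sinφ2-sinφ1·cosφ2·cosΔλ=-0.13732560; θ=atan2(y, x)=119.8946° ≈ 119.9°
Leg 3: φ1=0.6935450, φ2=0.2406547, Δφ=-0.4528903, Δλ=3.5868419 rad; a=sin²(Δφ/2)+cosφ1·cosφ2·sin²(Δλ/2)=0.7608246577; c=2·atan2(√a, √(1-a))=2.119579322; dist=6371·c=13503.840 ≈ 13503.8 km; running total=22851.6 km
Leg 3 bearing: y=sinΔλ·cosφ2=-0.41827144, x=cosφ1·sinφ2-sinφ1·cosφ2·cosΔλ=0.74359330; θ=atan2(y, x)=-29.3578° <0 so +360° → 330.6422° ≈ 330.6°
Leg 4: φ1=0.2406547, φ2=-0.6040270, Δφ=-0.8446818, Δλ=-2.7737226 rad; a=sin²(Δφ/2)+cosφ1·cosφ2·sin²(Δλ/2)=0.9406121456; c=2·atan2(√a, √(1-a))=2.649242312; dist=6371·c=16878.323 ≈ 16878.3 km; running total=39729.9 km
Leg 4 bearing: y=sinΔλ·cosφ2=-0.29599430, x=cosφ1·sinφ2-sinφ1·cosφ2·cosΔλ=-0.36855274; θ=atan2(y, x)=-141.2311° <0 so +360° → 218.7689° ≈ 218.8°
Leg 5: φ1=-0.6040270, φ2=-0.0221971, Δφ=0.5818299, Δλ=1.6621538 rad; a=sin²(Δφ/2)+cosφ1·cosφ2·sin²(Δλ/2)=0.5312315781; c=2·atan2(√a, √(1-a))=1.633300173; dist=6371·c=10405.755 ≈ 10405.8 km; running total=50135.7 km
Leg 5 bearing: y=sinΔλ·cosφ2=0.99558449, x=cosφ1·sinφ2-sinφ1·cosφ2·cosΔλ=-0.07007058; θ=atan2(y, x)=94.0259° ≈ 94.0°
Leg 6: φ1=-0.0221971, φ2=0.3710134, Δφ=0.3932105, Δλ=-3.3984109 rad; a=sin²(Δφ/2)+cosφ1·cosφ2·sin²(Δλ/2)=0.9546100163; c=2·atan2(√a, √(1-a))=2.712203040; dist=6371·c=17279.446 ≈ 17279.4 km; running total=67415.1 km
Leg 6 bearing: y=sinΔλ·cosφ2=0.23672206, x=cosφ1·sinφ2-sinφ1·cosφ2·cosΔλ=0.34246401; θ=atan2(y, x)=34.6535° ≈ 34.7°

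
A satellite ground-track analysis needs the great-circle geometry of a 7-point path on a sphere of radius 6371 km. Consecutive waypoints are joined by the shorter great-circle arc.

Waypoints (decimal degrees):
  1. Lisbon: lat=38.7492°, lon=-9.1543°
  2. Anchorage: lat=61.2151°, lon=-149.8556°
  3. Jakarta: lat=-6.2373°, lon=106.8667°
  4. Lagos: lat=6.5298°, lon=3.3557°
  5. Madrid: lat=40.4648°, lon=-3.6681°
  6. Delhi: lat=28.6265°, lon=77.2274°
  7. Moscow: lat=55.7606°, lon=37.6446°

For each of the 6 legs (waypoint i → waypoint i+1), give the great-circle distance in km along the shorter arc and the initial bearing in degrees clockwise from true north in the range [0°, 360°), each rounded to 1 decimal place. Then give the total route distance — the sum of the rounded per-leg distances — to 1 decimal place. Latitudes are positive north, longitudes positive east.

Leg 1: dist=8345.3 km, bearing=341.6°
Leg 2: dist=11324.0 km, bearing=278.7°
Leg 3: dist=11572.0 km, bearing=275.2°
Leg 4: dist=3837.7 km, bearing=350.5°
Leg 5: dist=7269.9 km, bearing=72.4°
Leg 6: dist=4341.1 km, bearing=325.3°
Total: 46690.0 km

Leg 1: φ1=0.6763011, φ2=1.0684050, Δφ=0.3921039, Δλ=-2.4557009 rad; a=sin²(Δφ/2)+cosφ1·cosφ2·sin²(Δλ/2)=0.3710198293; c=2·atan2(√a, √(1-a))=1.309885829; dist=6371·c=8345.283 ≈ 8345.3 km; running total=8345.3 km
Leg 1 bearing: y=sinΔλ·cosφ2=-0.30497882, x=cosφ1·sinφ2-sinφ1·cosφ2·cosΔλ=0.91675754; θ=atan2(y, x)=-18.4008° <0 so +360° → 341.5992° ≈ 341.6°
Leg 2: φ1=1.0684050, φ2=-0.1088614, Δφ=-1.1772665, Δλ=4.4806494 rad; a=sin²(Δφ/2)+cosφ1·cosφ2·sin²(Δλ/2)=0.6025792990; c=2·atan2(√a, √(1-a))=1.777422076; dist=6371·c=11323.956 ≈ 11324.0 km; running total=19669.3 km
Leg 2 bearing: y=sinΔλ·cosφ2=-0.96750702, x=cosφ1·sinφ2-sinφ1·cosφ2·cosΔλ=0.14778401; θ=atan2(y, x)=-81.3154° <0 so +360° → 278.6846° ≈ 278.7°
Leg 3: φ1=-0.1088614, φ2=0.1139665, Δφ=0.2228279, Δλ=-1.8066078 rad; a=sin²(Δφ/2)+cosφ1·cosφ2·sin²(Δλ/2)=0.6215488436; c=2·atan2(√a, √(1-a))=1.816354392; dist=6371·c=11571.994 ≈ 11572.0 km; running total=31241.3 km
Leg 3 bearing: y=sinΔλ·cosφ2=-0.96601746, x=cosφ1·sinφ2-sinφ1·cosφ2·cosΔλ=0.08782815; θ=atan2(y, x)=-84.8051° <0 so +360° → 275.1949° ≈ 275.2°
Leg 4: φ1=0.1139665, φ2=0.7062440, Δφ=0.5922775, Δλ=-0.1225884 rad; a=sin²(Δφ/2)+cosφ1·cosφ2·sin²(Δλ/2)=0.0880005208; c=2·atan2(√a, √(1-a))=0.602363182; dist=6371·c=3837.656 ≈ 3837.7 km; running total=35079.0 km
Leg 4 bearing: y=sinΔλ·cosφ2=-0.09303245, x=cosφ1·sinφ2-sinφ1·cosφ2·cosΔλ=0.55890132; θ=atan2(y, x)=-9.4506° <0 so +360° → 350.5494° ≈ 350.5°
Leg 5: φ1=0.7062440, φ2=0.4996267, Δφ=-0.2066173, Δλ=1.4118928 rad; a=sin²(Δφ/2)+cosφ1·cosφ2·sin²(Δλ/2)=0.2917020628; c=2·atan2(√a, √(1-a))=1.141098768; dist=6371·c=7269.940 ≈ 7269.9 km; running total=42348.9 km
Leg 5 bearing: y=sinΔλ·cosφ2=0.86670290, x=cosφ1·sinφ2-sinφ1·cosφ2·cosΔλ=0.27436101; θ=atan2(y, x)=72.4344° ≈ 72.4°
Leg 6: φ1=0.4996267, φ2=0.9732061, Δφ=0.4735794, Δλ=-0.6908502 rad; a=sin²(Δφ/2)+cosφ1·cosφ2·sin²(Δλ/2)=0.1116507933; c=2·atan2(√a, √(1-a))=0.681389257; dist=6371·c=4341.131 ≈ 4341.1 km; running total=46690.0 km
Leg 6 bearing: y=sinΔλ·cosφ2=-0.35851772, x=cosφ1·sinφ2-sinφ1·cosφ2·cosΔλ=0.51788476; θ=atan2(y, x)=-34.6938° <0 so +360° → 325.3062° ≈ 325.3°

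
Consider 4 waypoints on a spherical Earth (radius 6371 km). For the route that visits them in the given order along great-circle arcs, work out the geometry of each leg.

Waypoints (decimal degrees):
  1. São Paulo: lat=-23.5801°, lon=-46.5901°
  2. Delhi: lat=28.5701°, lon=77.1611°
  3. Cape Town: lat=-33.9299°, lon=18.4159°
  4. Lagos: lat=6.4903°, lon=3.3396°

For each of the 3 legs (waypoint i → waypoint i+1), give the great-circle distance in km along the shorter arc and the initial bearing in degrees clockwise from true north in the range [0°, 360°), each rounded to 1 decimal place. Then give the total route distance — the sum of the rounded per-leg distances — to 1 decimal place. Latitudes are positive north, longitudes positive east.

Leg 1: dist=14419.8 km, bearing=71.6°
Leg 2: dist=9298.0 km, bearing=225.5°
Leg 3: dist=4766.6 km, bearing=337.7°
Total: 28484.4 km

Leg 1: φ1=-0.4115504, φ2=0.4986423, Δφ=0.9101927, Δλ=2.1598659 rad; a=sin²(Δφ/2)+cosφ1·cosφ2·sin²(Δλ/2)=0.8192508071; c=2·atan2(√a, √(1-a))=2.263346101; dist=6371·c=14419.778 ≈ 14419.8 km; running total=14419.8 km
Leg 1 bearing: y=sinΔλ·cosφ2=0.73021355, x=cosφ1·sinφ2-sinφ1·cosφ2·cosΔλ=0.24311285; θ=atan2(y, x)=71.5857° ≈ 71.6°
Leg 2: φ1=0.4986423, φ2=-0.5921885, Δφ=-1.0908308, Δλ=-1.0252972 rad; a=sin²(Δφ/2)+cosφ1·cosφ2·sin²(Δλ/2)=0.4444317189; c=2·atan2(√a, √(1-a))=1.459429703; dist=6371·c=9298.027 ≈ 9298.0 km; running total=23717.8 km
Leg 2 bearing: y=sinΔλ·cosφ2=-0.70930236, x=cosφ1·sinφ2-sinφ1·cosφ2·cosΔλ=-0.69608823; θ=atan2(y, x)=-134.4613° <0 so +360° → 225.5387° ≈ 225.5°
Leg 3: φ1=-0.5921885, φ2=0.1132771, Δφ=0.7054656, Δλ=-0.2631311 rad; a=sin²(Δφ/2)+cosφ1·cosφ2·sin²(Δλ/2)=0.1335329771; c=2·atan2(√a, √(1-a))=0.748171464; dist=6371·c=4766.600 ≈ 4766.6 km; running total=28484.4 km
Leg 3 bearing: y=sinΔλ·cosφ2=-0.25843811, x=cosφ1·sinφ2-sinφ1·cosφ2·cosΔλ=0.62929915; θ=atan2(y, x)=-22.3268° <0 so +360° → 337.6732° ≈ 337.7°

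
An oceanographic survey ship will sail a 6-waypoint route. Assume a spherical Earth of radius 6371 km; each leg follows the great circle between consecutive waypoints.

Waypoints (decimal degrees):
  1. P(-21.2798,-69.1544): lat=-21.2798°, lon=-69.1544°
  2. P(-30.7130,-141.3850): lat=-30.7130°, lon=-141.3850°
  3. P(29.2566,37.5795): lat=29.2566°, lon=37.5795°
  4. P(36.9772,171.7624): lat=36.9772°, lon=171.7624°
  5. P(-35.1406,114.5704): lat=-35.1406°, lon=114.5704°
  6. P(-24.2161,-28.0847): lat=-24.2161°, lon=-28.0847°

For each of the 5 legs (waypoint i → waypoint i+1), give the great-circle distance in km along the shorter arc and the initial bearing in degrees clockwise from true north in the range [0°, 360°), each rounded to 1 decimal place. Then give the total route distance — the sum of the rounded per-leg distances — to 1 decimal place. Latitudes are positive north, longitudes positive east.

Leg 1: dist=7176.7 km, bearing=245.1°
Leg 2: dist=19824.9 km, bearing=148.1°
Leg 3: dist=11237.1 km, bearing=35.7°
Leg 4: dist=9958.2 km, bearing=223.4°
Leg 5: dist=12332.0 km, bearing=216.3°
Total: 60528.9 km

Leg 1: φ1=-0.3714026, φ2=-0.5360430, Δφ=-0.1646404, Δλ=-1.2606618 rad; a=sin²(Δφ/2)+cosφ1·cosφ2·sin²(Δλ/2)=0.2850753410; c=2·atan2(√a, √(1-a))=1.126470443; dist=6371·c=7176.743 ≈ 7176.7 km; running total=7176.7 km
Leg 1 bearing: y=sinΔλ·cosφ2=-0.81872055, x=cosφ1·sinφ2-sinφ1·cosφ2·cosΔλ=-0.38069176; θ=atan2(y, x)=-114.9377° <0 so +360° → 245.0623° ≈ 245.1°
Leg 2: φ1=-0.5360430, φ2=0.5106240, Δφ=1.0466670, Δλ=3.1235198 rad; a=sin²(Δφ/2)+cosφ1·cosφ2·sin²(Δλ/2)=0.9997772308; c=2·atan2(√a, √(1-a))=3.111740633; dist=6371·c=19824.900 ≈ 19824.9 km; running total=27001.6 km
Leg 2 bearing: y=sinΔλ·cosφ2=0.01576664, x=cosφ1·sinφ2-sinφ1·cosφ2·cosΔλ=-0.02534347; θ=atan2(y, x)=148.1135° ≈ 148.1°
Leg 3: φ1=0.5106240, φ2=0.6453739, Δφ=0.1347499, Δλ=2.3419334 rad; a=sin²(Δφ/2)+cosφ1·cosφ2·sin²(Δλ/2)=0.5958947103; c=2·atan2(√a, √(1-a))=1.763781417; dist=6371·c=11237.051 ≈ 11237.1 km; running total=38238.7 km
Leg 3 bearing: y=sinΔλ·cosφ2=0.57288811, x=cosφ1·sinφ2-sinφ1·cosφ2·cosΔλ=0.79687893; θ=atan2(y, x)=35.7129° ≈ 35.7°
Leg 4: φ1=0.6453739, φ2=-0.6133192, Δφ=-1.2586931, Δλ=-0.9981887 rad; a=sin²(Δφ/2)+cosφ1·cosφ2·sin²(Δλ/2)=0.4961261507; c=2·atan2(√a, √(1-a))=1.563048551; dist=6371·c=9958.182 ≈ 9958.2 km; running total=48196.9 km
Leg 4 bearing: y=sinΔλ·cosφ2=-0.68730481, x=cosφ1·sinφ2-sinφ1·cosφ2·cosΔλ=-0.72632780; θ=atan2(y, x)=-136.5812° <0 so +360° → 223.4188° ≈ 223.4°
Leg 5: φ1=-0.6133192, φ2=-0.4226507, Δφ=0.1906685, Δλ=-2.4898012 rad; a=sin²(Δφ/2)+cosφ1·cosφ2·sin²(Δλ/2)=0.6784023259; c=2·atan2(√a, √(1-a))=1.935641488; dist=6371·c=12331.972 ≈ 12332.0 km; running total=60528.9 km
Leg 5 bearing: y=sinΔλ·cosφ2=-0.55323274, x=cosφ1·sinφ2-sinφ1·cosφ2·cosΔλ=-0.75274430; θ=atan2(y, x)=-143.6858° <0 so +360° → 216.3142° ≈ 216.3°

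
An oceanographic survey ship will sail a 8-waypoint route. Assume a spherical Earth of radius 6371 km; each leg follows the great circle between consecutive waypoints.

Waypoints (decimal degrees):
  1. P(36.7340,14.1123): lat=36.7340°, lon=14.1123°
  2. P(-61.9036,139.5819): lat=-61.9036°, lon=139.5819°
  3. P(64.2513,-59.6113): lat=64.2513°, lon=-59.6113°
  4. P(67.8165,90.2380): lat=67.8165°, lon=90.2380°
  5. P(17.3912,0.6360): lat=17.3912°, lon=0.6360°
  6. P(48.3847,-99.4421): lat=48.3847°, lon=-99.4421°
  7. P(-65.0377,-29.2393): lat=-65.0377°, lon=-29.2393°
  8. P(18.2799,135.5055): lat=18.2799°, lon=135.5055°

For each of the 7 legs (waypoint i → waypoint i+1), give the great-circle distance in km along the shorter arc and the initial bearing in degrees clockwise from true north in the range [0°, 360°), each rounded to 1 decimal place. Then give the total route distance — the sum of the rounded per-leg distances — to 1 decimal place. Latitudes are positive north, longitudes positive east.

Leg 1: φ1=0.6411292, φ2=-1.0804216, Δφ=-1.7215509, Δλ=2.1898576 rad; a=sin²(Δφ/2)+cosφ1·cosφ2·sin²(Δλ/2)=0.8733163357; c=2·atan2(√a, √(1-a))=2.413782072; dist=6371·c=15378.206 ≈ 15378.2 km; running total=15378.2 km
Leg 1 bearing: y=sinΔλ·cosφ2=0.38355801, x=cosφ1·sinφ2-sinφ1·cosφ2·cosΔλ=-0.54352820; θ=atan2(y, x)=144.7901° ≈ 144.8°
Leg 2: φ1=-1.0804216, φ2=1.1213967, Δφ=2.2018184, Δλ=-3.4765772 rad; a=sin²(Δφ/2)+cosφ1·cosφ2·sin²(Δλ/2)=0.9938941481; c=2·atan2(√a, √(1-a))=2.985153277; dist=6371·c=19018.412 ≈ 19018.4 km; running total=34396.6 km
Leg 2 bearing: y=sinΔλ·cosφ2=0.14281914, x=cosφ1·sinφ2-sinφ1·cosφ2·cosΔλ=0.06226536; θ=atan2(y, x)=66.4441° ≈ 66.4°
Leg 3: φ1=1.1213967, φ2=1.1836212, Δφ=0.0622245, Δλ=2.6153637 rad; a=sin²(Δφ/2)+cosφ1·cosφ2·sin²(Δλ/2)=0.1538993706; c=2·atan2(√a, √(1-a))=0.806261634; dist=6371·c=5136.693 ≈ 5136.7 km; running total=39533.3 km
Leg 3 bearing: y=sinΔλ·cosφ2=0.18964647, x=cosφ1·sinφ2-sinφ1·cosφ2·cosΔλ=0.69634161; θ=atan2(y, x)=15.2348° ≈ 15.2°
Leg 4: φ1=1.1836212, φ2=0.3035337, Δφ=-0.8800875, Δλ=-1.5638499 rad; a=sin²(Δφ/2)+cosφ1·cosφ2·sin²(Δλ/2)=0.3603636238; c=2·atan2(√a, √(1-a))=1.287759684; dist=6371·c=8204.317 ≈ 8204.3 km; running total=47737.6 km
Leg 4 bearing: y=sinΔλ·cosφ2=-0.95426322, x=cosφ1·sinφ2-sinφ1·cosφ2·cosΔλ=0.10671659; θ=atan2(y, x)=-83.6190° <0 so +360° → 276.3810° ≈ 276.4°
Leg 5: φ1=0.3035337, φ2=0.8444723, Δφ=0.5409386, Δλ=-1.7466924 rad; a=sin²(Δφ/2)+cosφ1·cosφ2·sin²(Δλ/2)=0.4437217359; c=2·atan2(√a, √(1-a))=1.458000771; dist=6371·c=9288.923 ≈ 9288.9 km; running total=57026.5 km
Leg 5 bearing: y=sinΔλ·cosφ2=-0.65387851, x=cosφ1·sinφ2-sinφ1·cosφ2·cosΔλ=0.74818041; θ=atan2(y, x)=-41.1521° <0 so +360° → 318.8479° ≈ 318.8°
Leg 6: φ1=0.8444723, φ2=-1.1351220, Δφ=-1.9795943, Δλ=1.2252700 rad; a=sin²(Δφ/2)+cosφ1·cosφ2·sin²(Δλ/2)=0.7914275926; c=2·atan2(√a, √(1-a))=2.193034353; dist=6371·c=13971.822 ≈ 13971.8 km; running total=70998.3 km
Leg 6 bearing: y=sinΔλ·cosφ2=0.39707921, x=cosφ1·sinφ2-sinφ1·cosφ2·cosΔλ=-0.70894847; θ=atan2(y, x)=150.7470° ≈ 150.7°
Leg 7: φ1=-1.1351220, φ2=0.3190444, Δφ=1.4541664, Δλ=2.8753392 rad; a=sin²(Δφ/2)+cosφ1·cosφ2·sin²(Δλ/2)=0.8354818343; c=2·atan2(√a, √(1-a))=2.306303989; dist=6371·c=14693.463 ≈ 14693.5 km; running total=85691.8 km
Leg 7 bearing: y=sinΔλ·cosφ2=0.24984064, x=cosφ1·sinφ2-sinφ1·cosφ2·cosΔλ=-0.69813137; θ=atan2(y, x)=160.3092° ≈ 160.3°

Leg 1: dist=15378.2 km, bearing=144.8°
Leg 2: dist=19018.4 km, bearing=66.4°
Leg 3: dist=5136.7 km, bearing=15.2°
Leg 4: dist=8204.3 km, bearing=276.4°
Leg 5: dist=9288.9 km, bearing=318.8°
Leg 6: dist=13971.8 km, bearing=150.7°
Leg 7: dist=14693.5 km, bearing=160.3°
Total: 85691.8 km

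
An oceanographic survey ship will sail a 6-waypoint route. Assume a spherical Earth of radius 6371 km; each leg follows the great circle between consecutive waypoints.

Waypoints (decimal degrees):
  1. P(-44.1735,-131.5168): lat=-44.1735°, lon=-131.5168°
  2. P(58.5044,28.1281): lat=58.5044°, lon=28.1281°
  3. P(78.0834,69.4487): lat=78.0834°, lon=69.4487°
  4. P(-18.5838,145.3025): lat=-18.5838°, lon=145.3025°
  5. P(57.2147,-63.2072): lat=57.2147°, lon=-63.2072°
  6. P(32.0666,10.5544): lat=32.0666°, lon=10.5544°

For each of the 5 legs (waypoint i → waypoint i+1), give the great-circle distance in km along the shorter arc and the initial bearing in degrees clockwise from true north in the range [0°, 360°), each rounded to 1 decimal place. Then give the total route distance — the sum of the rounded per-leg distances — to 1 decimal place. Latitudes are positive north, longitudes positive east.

Leg 1: φ1=-0.7709730, φ2=1.0210944, Δφ=1.7920674, Δλ=2.7863291 rad; a=sin²(Δφ/2)+cosφ1·cosφ2·sin²(Δλ/2)=0.9727418996; c=2·atan2(√a, √(1-a))=2.809873295; dist=6371·c=17901.703 ≈ 17901.7 km; running total=17901.7 km
Leg 1 bearing: y=sinΔλ·cosφ2=0.18172179, x=cosφ1·sinφ2-sinφ1·cosφ2·cosΔλ=0.27025465; θ=atan2(y, x)=33.9173° ≈ 33.9°
Leg 2: φ1=1.0210944, φ2=1.3628124, Δφ=0.3417180, Δλ=0.7211805 rad; a=sin²(Δφ/2)+cosφ1·cosφ2·sin²(Δλ/2)=0.0423389467; c=2·atan2(√a, √(1-a))=0.414489309; dist=6371·c=2640.711 ≈ 2640.7 km; running total=20542.4 km
Leg 2 bearing: y=sinΔλ·cosφ2=0.13633797, x=cosφ1·sinφ2-sinφ1·cosφ2·cosΔλ=0.37894247; θ=atan2(y, x)=19.7880° ≈ 19.8°
Leg 3: φ1=1.3628124, φ2=-0.3243485, Δφ=-1.6871609, Δλ=1.3238986 rad; a=sin²(Δφ/2)+cosφ1·cosφ2·sin²(Δλ/2)=0.6319948103; c=2·atan2(√a, √(1-a))=1.837952558; dist=6371·c=11709.596 ≈ 11709.6 km; running total=32252.0 km
Leg 3 bearing: y=sinΔλ·cosφ2=0.91911499, x=cosφ1·sinφ2-sinφ1·cosφ2·cosΔλ=-0.29246728; θ=atan2(y, x)=107.6513° ≈ 107.7°
Leg 4: φ1=-0.3243485, φ2=0.9985849, Δφ=1.3229334, Δλ=-3.6391808 rad; a=sin²(Δφ/2)+cosφ1·cosφ2·sin²(Δλ/2)=0.8594721508; c=2·atan2(√a, √(1-a))=2.373078608; dist=6371·c=15118.884 ≈ 15118.9 km; running total=47370.9 km
Leg 4 bearing: y=sinΔλ·cosφ2=0.25845847, x=cosφ1·sinφ2-sinφ1·cosφ2·cosΔλ=0.64522733; θ=atan2(y, x)=21.8295° ≈ 21.8°
Leg 5: φ1=0.9985849, φ2=0.5596677, Δφ=-0.4389171, Δλ=1.2873828 rad; a=sin²(Δφ/2)+cosφ1·cosφ2·sin²(Δλ/2)=0.2126736754; c=2·atan2(√a, √(1-a))=0.958616670; dist=6371·c=6107.347 ≈ 6107.3 km; running total=53478.2 km
Leg 5 bearing: y=sinΔλ·cosφ2=0.81362453, x=cosφ1·sinφ2-sinφ1·cosφ2·cosΔλ=0.08825790; θ=atan2(y, x)=83.8090° ≈ 83.8°

Leg 1: dist=17901.7 km, bearing=33.9°
Leg 2: dist=2640.7 km, bearing=19.8°
Leg 3: dist=11709.6 km, bearing=107.7°
Leg 4: dist=15118.9 km, bearing=21.8°
Leg 5: dist=6107.3 km, bearing=83.8°
Total: 53478.2 km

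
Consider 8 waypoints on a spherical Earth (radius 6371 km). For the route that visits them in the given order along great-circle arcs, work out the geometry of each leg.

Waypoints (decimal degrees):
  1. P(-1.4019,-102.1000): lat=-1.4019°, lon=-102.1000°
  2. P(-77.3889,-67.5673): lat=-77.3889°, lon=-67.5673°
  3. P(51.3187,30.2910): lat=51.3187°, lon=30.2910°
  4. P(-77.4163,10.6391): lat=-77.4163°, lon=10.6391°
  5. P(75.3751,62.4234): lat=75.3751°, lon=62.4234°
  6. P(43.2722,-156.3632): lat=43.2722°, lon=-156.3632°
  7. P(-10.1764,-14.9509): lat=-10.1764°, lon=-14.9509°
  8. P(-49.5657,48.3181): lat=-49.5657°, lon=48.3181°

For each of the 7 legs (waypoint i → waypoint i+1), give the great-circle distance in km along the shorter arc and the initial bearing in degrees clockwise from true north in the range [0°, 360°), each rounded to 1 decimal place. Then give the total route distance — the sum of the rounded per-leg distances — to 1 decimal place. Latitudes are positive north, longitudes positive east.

Leg 1: dist=8700.7 km, bearing=172.7°
Leg 2: dist=15712.1 km, bearing=82.0°
Leg 3: dist=14379.7 km, bearing=185.4°
Leg 4: dist=17296.4 km, bearing=28.6°
Leg 5: dist=6523.9 km, bearing=32.3°
Leg 6: dist=14782.7 km, bearing=57.0°
Leg 7: dist=7234.7 km, bearing=140.3°
Total: 84630.2 km

Leg 1: φ1=-0.0244678, φ2=-1.3506911, Δφ=-1.3262233, Δλ=0.6027093 rad; a=sin²(Δφ/2)+cosφ1·cosφ2·sin²(Δλ/2)=0.3981579923; c=2·atan2(√a, √(1-a))=1.365676971; dist=6371·c=8700.728 ≈ 8700.7 km; running total=8700.7 km
Leg 1 bearing: y=sinΔλ·cosφ2=0.12376745, x=cosφ1·sinφ2-sinφ1·cosφ2·cosΔλ=-0.97118198; θ=atan2(y, x)=172.7374° ≈ 172.7°
Leg 2: φ1=-1.3506911, φ2=0.8956803, Δφ=2.2463714, Δλ=1.7079495 rad; a=sin²(Δφ/2)+cosφ1·cosφ2·sin²(Δλ/2)=0.8902289241; c=2·atan2(√a, √(1-a))=2.466194123; dist=6371·c=15712.123 ≈ 15712.1 km; running total=24412.8 km
Leg 2 bearing: y=sinΔλ·cosφ2=0.61911879, x=cosφ1·sinφ2-sinφ1·cosφ2·cosΔλ=0.08704865; θ=atan2(y, x)=81.9966° ≈ 82.0°
Leg 3: φ1=0.8956803, φ2=-1.3511693, Δφ=-2.2468496, Δλ=-0.3429904 rad; a=sin²(Δφ/2)+cosφ1·cosφ2·sin²(Δλ/2)=0.8168251784; c=2·atan2(√a, √(1-a))=2.257059015; dist=6371·c=14379.723 ≈ 14379.7 km; running total=38792.5 km
Leg 3 bearing: y=sinΔλ·cosφ2=-0.07326924, x=cosφ1·sinφ2-sinφ1·cosφ2·cosΔλ=-0.77014209; θ=atan2(y, x)=-174.5654° <0 so +360° → 185.4346° ≈ 185.4°
Leg 4: φ1=-1.3511693, φ2=1.3155437, Δφ=2.6667130, Δλ=0.9038065 rad; a=sin²(Δφ/2)+cosφ1·cosφ2·sin²(Δλ/2)=0.9551634143; c=2·atan2(√a, √(1-a))=2.714869355; dist=6371·c=17296.433 ≈ 17296.4 km; running total=56088.9 km
Leg 4 bearing: y=sinΔλ·cosφ2=0.19837813, x=cosφ1·sinφ2-sinφ1·cosφ2·cosΔλ=0.36325086; θ=atan2(y, x)=28.6398° ≈ 28.6°
Leg 5: φ1=1.3155437, φ2=0.7552424, Δφ=-0.5603013, Δλ=-3.8185465 rad; a=sin²(Δφ/2)+cosφ1·cosφ2·sin²(Δλ/2)=0.2400220433; c=2·atan2(√a, √(1-a))=1.023996989; dist=6371·c=6523.885 ≈ 6523.9 km; running total=62612.8 km
Leg 5 bearing: y=sinΔλ·cosφ2=0.45610092, x=cosφ1·sinφ2-sinφ1·cosφ2·cosΔλ=0.72223113; θ=atan2(y, x)=32.2731° ≈ 32.3°
Leg 6: φ1=0.7552424, φ2=-0.1776117, Δφ=-0.9328541, Δλ=2.4681102 rad; a=sin²(Δφ/2)+cosφ1·cosφ2·sin²(Δλ/2)=0.8406405480; c=2·atan2(√a, √(1-a))=2.320307618; dist=6371·c=14782.680 ≈ 14782.7 km; running total=77395.5 km
Leg 6 bearing: y=sinΔλ·cosφ2=0.61389987, x=cosφ1·sinφ2-sinφ1·cosφ2·cosΔλ=0.39872675; θ=atan2(y, x)=56.9964° ≈ 57.0°
Leg 7: φ1=-0.1776117, φ2=-0.8650847, Δφ=-0.6874730, Δλ=1.1042524 rad; a=sin²(Δφ/2)+cosφ1·cosφ2·sin²(Δλ/2)=0.2891895188; c=2·atan2(√a, √(1-a))=1.135564130; dist=6371·c=7234.679 ≈ 7234.7 km; running total=84630.2 km
Leg 7 bearing: y=sinΔλ·cosφ2=0.57926120, x=cosφ1·sinφ2-sinφ1·cosφ2·cosΔλ=-0.69763331; θ=atan2(y, x)=140.2964° ≈ 140.3°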